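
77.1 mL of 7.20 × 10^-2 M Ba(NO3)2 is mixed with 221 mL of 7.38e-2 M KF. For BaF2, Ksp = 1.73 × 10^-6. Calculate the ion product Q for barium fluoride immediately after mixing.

Total volume = 77.1 + 221 = 298.1 mL.
[Ba^2+] = 7.20 x 10^-2 × (77.1/298.1) = 1.862 x 10^-2 M
[F^-] = 7.38 x 10^-2 × (221/298.1) = 5.471 × 10^-2 M
BaF2(s) <=> Ba^2+(aq) + 2 F^-(aq), so Q = [Ba^2+][F^-]^2
Q = (1.862 × 10^-2)(5.471 × 10^-2)^2 = 5.57 × 10^-5
Q > Ksp, so BaF2 will precipitate.

5.57 x 10^-5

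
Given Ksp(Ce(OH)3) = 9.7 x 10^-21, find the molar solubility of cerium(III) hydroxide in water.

4.4 x 10^-6 M

Ce(OH)3(s) <=> Ce^3+(aq) + 3 OH^-(aq)
Ksp = [Ce^3+][OH^-]^3
If s mol/L of Ce(OH)3 dissolves, [Ce^3+] = s and [OH^-] = 3s.
So Ksp = s × (3s)^3 = 27s^4
s = (9.7 x 10^-21 / 27)^(1/4) = 4.4 x 10^-6 M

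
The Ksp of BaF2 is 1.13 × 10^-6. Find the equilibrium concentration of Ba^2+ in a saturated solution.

[Ba^2+] ≈ 6.56e-3 M

BaF2(s) ⇌ Ba^2+ + 2 F^-
Ksp = [Ba^2+][F^-]^2
If s mol/L of BaF2 dissolves, [Ba^2+] = s and [F^-] = 2s.
Substituting: Ksp = s(2s)^2 = 4s^3
s = (1.13 × 10^-6 / 4)^(1/3) = 6.562 × 10^-3 M
[Ba^2+] = s = 6.56 × 10^-3 M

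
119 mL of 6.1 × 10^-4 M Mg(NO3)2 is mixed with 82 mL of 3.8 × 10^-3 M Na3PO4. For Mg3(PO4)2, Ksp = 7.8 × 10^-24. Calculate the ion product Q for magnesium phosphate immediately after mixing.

Total volume = 119 + 82 = 201 mL.
[Mg^2+] = 6.1 × 10^-4 × (119/201) = 3.61 × 10^-4 M
[PO4^3-] = 3.8 × 10^-3 × (82/201) = 1.55 × 10^-3 M
Mg3(PO4)2(s) <=> 3 Mg^2+ + 2 PO4^3-, so Q = [Mg^2+]^3[PO4^3-]^2
Q = (3.61 × 10^-4)^3(1.55 x 10^-3)^2 = 1.1 x 10^-16
Q > Ksp, so Mg3(PO4)2 will precipitate.

1.1 × 10^-16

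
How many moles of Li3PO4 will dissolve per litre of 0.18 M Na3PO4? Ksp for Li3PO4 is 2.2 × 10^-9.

Li3PO4(s) ⇌ 3 Li^+ + PO4^3-
Ksp = [Li^+]^3[PO4^3-]
Let s be the molar solubility in this solution. [Li^+] = 3s, [PO4^3-] = 0.18 + s ≈ 0.18 (common-ion effect: PO4^3- is already 0.18 M).
Ksp ≈ (3s)^3 × 0.18
s = 7.7 x 10^-4 M
Check: s = 7.7 × 10^-4 ≪ 0.18, so the approximation is valid.

s = 7.7 x 10^-4 M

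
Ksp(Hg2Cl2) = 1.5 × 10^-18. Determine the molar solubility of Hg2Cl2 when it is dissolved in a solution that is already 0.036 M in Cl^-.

s = 1.2 × 10^-15 M

Hg2Cl2(s) <=> Hg2^2+ + 2 Cl^-
Ksp = [Hg2^2+][Cl^-]^2
Let s be the molar solubility in this solution. [Hg2^2+] = s, [Cl^-] = 0.036 + 2s ≈ 0.036 (since the Cl^- already present dominates).
Ksp ≈ s × (0.036)^2
s = 1.2 × 10^-15 M
Check: 2s = 2.3 × 10^-15 ≪ 0.036, so the approximation is valid.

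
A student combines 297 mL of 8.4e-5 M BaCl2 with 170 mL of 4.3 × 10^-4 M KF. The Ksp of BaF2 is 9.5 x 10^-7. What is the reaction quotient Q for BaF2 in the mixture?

Total volume = 297 + 170 = 467 mL.
[Ba^2+] = 8.4 × 10^-5 × (297/467) = 5.34 × 10^-5 M
[F^-] = 4.3 × 10^-4 × (170/467) = 1.57 x 10^-4 M
BaF2(s) <=> Ba^2+ + 2 F^-, so Q = [Ba^2+][F^-]^2
Q = (5.34 × 10^-5)(1.57 × 10^-4)^2 = 1.3 × 10^-12
Q < Ksp, so no precipitate of BaF2 forms.

Q ≈ 1.3 × 10^-12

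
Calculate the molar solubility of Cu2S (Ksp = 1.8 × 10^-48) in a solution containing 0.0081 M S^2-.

Cu2S(s) <=> 2 Cu^+ + S^2-
Ksp = [Cu^+]^2[S^2-]
If s mol/L dissolves here, [Cu^+] = 2s, [S^2-] = 0.0081 + s ≈ 0.0081 (Ksp is small, so little additional dissolves).
Ksp ≈ (2s)^2 × 0.0081
s = 7.5 x 10^-24 M
Check: s = 7.5 × 10^-24 ≪ 0.0081, so the approximation is valid.

s = 7.5 × 10^-24 M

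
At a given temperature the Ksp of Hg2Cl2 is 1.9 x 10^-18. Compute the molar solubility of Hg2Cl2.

s ≈ 7.8 × 10^-7 M

Hg2Cl2(s) ⇌ Hg2^2+(aq) + 2 Cl^-(aq)
Ksp = [Hg2^2+][Cl^-]^2
With molar solubility s: [Hg2^2+] = s, [Cl^-] = 2s.
Substituting: Ksp = s(2s)^2 = 4s^3
s^3 = 1.9 x 10^-18 / 4, so s = 7.8 × 10^-7 M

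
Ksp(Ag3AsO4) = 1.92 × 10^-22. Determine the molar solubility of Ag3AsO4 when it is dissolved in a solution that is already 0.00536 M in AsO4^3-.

Ag3AsO4(s) ⇌ 3 Ag^+(aq) + AsO4^3-(aq)
Ksp = [Ag^+]^3[AsO4^3-]
Let s = moles of Ag3AsO4 that dissolve per litre. [Ag^+] = 3s, [AsO4^3-] = 0.00536 + s ≈ 0.00536 (Ksp is small, so little additional dissolves).
Ksp ≈ (3s)^3 × 0.00536
s = 1.10 × 10^-7 M
Check: s = 1.1 x 10^-7 ≪ 0.00536, so the approximation is valid.

s ≈ 1.10 x 10^-7 M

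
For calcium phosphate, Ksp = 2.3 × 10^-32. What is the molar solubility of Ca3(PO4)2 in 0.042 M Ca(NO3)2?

s = 8.8 × 10^-15 M

Ca3(PO4)2(s) ⇌ 3 Ca^2+ + 2 PO4^3-
Ksp = [Ca^2+]^3[PO4^3-]^2
Let s = moles of Ca3(PO4)2 that dissolve per litre. [Ca^2+] = 0.042 + 3s ≈ 0.042, [PO4^3-] = 2s (Ksp is small, so little additional dissolves).
Ksp ≈ (0.042)^3 × (2s)^2
s = 8.8 × 10^-15 M
Check: 3s = 2.6 × 10^-14 ≪ 0.042, so the approximation is valid.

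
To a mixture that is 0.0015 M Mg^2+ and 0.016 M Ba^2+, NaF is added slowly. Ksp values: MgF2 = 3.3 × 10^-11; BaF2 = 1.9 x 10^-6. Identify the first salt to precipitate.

MgF2

Each salt begins to precipitate when Q = Ksp, i.e. when [F^-] reaches its threshold.
For MgF2: 3.3 × 10^-11 = 0.0015 × [F^-]^2  ⇒  [F^-] = 1.5 × 10^-4 M.
For BaF2: 1.9 x 10^-6 = 0.016 × [F^-]^2  ⇒  [F^-] = 1.1 x 10^-2 M.
The salt with the lower threshold [F^-] precipitates first: MgF2.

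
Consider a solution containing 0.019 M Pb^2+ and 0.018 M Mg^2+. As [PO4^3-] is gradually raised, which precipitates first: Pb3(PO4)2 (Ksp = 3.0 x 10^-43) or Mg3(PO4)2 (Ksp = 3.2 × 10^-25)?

Pb3(PO4)2

Precipitation of each salt starts when its ion product equals its Ksp.
For Pb3(PO4)2: 3.0 x 10^-43 = (0.019)^3 × [PO4^3-]^2  ⇒  [PO4^3-] = 2.1 x 10^-19 M.
For Mg3(PO4)2: 3.2 × 10^-25 = (0.018)^3 × [PO4^3-]^2  ⇒  [PO4^3-] = 2.3 × 10^-10 M.
The salt with the lower threshold [PO4^3-] precipitates first: Pb3(PO4)2.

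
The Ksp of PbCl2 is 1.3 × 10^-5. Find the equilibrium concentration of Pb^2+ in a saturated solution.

1.5 × 10^-2 M

PbCl2(s) ⇌ Pb^2+(aq) + 2 Cl^-(aq)
Ksp = [Pb^2+][Cl^-]^2
Let s = molar solubility. Then [Pb^2+] = s and [Cl^-] = 2s.
So Ksp = s × (2s)^2 = 4s^3
Solving, s = (1.3 × 10^-5/4)^(1/3) = 1.48 × 10^-2 M
[Pb^2+] = s = 1.5 × 10^-2 M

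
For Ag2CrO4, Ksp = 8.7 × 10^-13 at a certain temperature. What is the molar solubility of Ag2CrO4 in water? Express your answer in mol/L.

Ag2CrO4(s) <=> 2 Ag^+(aq) + CrO4^2-(aq)
Ksp = [Ag^+]^2[CrO4^2-]
Let s = molar solubility. Then [Ag^+] = 2s and [CrO4^2-] = s.
Ksp = (2s)^2s = 4s^3
s^3 = 8.7 × 10^-13 / 4, so s = 6.0 x 10^-5 M

6.0 × 10^-5 M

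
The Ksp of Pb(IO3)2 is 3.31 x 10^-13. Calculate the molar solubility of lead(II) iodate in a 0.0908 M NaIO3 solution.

s ≈ 4.01 × 10^-11 M

Pb(IO3)2(s) ⇌ Pb^2+ + 2 IO3^-
Ksp = [Pb^2+][IO3^-]^2
Let s = moles of Pb(IO3)2 that dissolve per litre. [Pb^2+] = s, [IO3^-] = 0.0908 + 2s ≈ 0.0908 (since IO3^- from NaIO3 dominates).
Ksp ≈ s × (0.0908)^2
s = 4.01 × 10^-11 M
Check: 2s = 8.0 × 10^-11 ≪ 0.0908, so the approximation is valid.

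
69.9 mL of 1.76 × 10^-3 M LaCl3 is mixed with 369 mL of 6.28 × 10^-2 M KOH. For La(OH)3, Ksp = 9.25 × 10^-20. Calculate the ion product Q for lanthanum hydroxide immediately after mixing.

Total volume = 69.9 + 369 = 438.9 mL.
[La^3+] = 1.76 × 10^-3 × (69.9/438.9) = 2.803 x 10^-4 M
[OH^-] = 6.28 x 10^-2 × (369/438.9) = 5.280 x 10^-2 M
La(OH)3(s) ⇌ La^3+ + 3 OH^-, so Q = [La^3+][OH^-]^3
Q = (2.803 × 10^-4)(5.280 x 10^-2)^3 = 4.13 × 10^-8
Q > Ksp, so La(OH)3 will precipitate.

Q = 4.13e-8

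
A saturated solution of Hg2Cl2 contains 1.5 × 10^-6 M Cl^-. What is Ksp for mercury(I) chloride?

Ksp = 1.7 × 10^-18

Hg2Cl2(s) <=> Hg2^2+ + 2 Cl^-
Stoichiometry gives [Hg2^2+] = (1/2)[Cl^-] = 7.50 × 10^-7 M.
Ksp = [Hg2^2+][Cl^-]^2
Ksp = 7.50 × 10^-7 × (1.5 × 10^-6)^2 = 1.7 x 10^-18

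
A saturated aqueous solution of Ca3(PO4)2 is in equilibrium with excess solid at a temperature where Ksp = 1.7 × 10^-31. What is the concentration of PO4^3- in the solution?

Ca3(PO4)2(s) ⇌ 3 Ca^2+(aq) + 2 PO4^3-(aq)
Ksp = [Ca^2+]^3[PO4^3-]^2
If s mol/L of Ca3(PO4)2 dissolves, [Ca^2+] = 3s and [PO4^3-] = 2s.
So Ksp = (3s)^3 × (2s)^2 = 108s^5
s^5 = 1.7 × 10^-31 / 108, so s = 2.75 x 10^-7 M
[PO4^3-] = 2s = 5.5 x 10^-7 M

5.5 x 10^-7 M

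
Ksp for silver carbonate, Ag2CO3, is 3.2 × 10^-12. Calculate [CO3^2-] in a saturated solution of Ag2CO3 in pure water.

[CO3^2-] ≈ 9.3e-5 M

Ag2CO3(s) ⇌ 2 Ag^+(aq) + CO3^2-(aq)
Ksp = [Ag^+]^2[CO3^2-]
For each mole of Ag2CO3 that dissolves: [Ag^+] = 2s, [CO3^2-] = s.
So Ksp = (2s)^2 × s = 4s^3
s^3 = 3.2 × 10^-12 / 4, so s = 9.28 × 10^-5 M
[CO3^2-] = s = 9.3 × 10^-5 M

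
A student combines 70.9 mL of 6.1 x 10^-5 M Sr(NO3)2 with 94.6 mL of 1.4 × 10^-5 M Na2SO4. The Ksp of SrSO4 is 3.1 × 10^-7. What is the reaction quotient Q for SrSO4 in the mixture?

Q = 2.1 × 10^-10

Total volume = 70.9 + 94.6 = 165.5 mL.
[Sr^2+] = 6.1 x 10^-5 × (70.9/165.5) = 2.61 x 10^-5 M
[SO4^2-] = 1.4 × 10^-5 × (94.6/165.5) = 8.00 × 10^-6 M
SrSO4(s) ⇌ Sr^2+ + SO4^2-, so Q = [Sr^2+][SO4^2-]
Q = (2.61 × 10^-5)(8.00 × 10^-6) = 2.1 × 10^-10
Q < Ksp, so no precipitate of SrSO4 forms.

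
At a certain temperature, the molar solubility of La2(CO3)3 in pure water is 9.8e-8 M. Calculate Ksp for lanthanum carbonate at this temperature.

Ksp ≈ 9.8e-34

La2(CO3)3(s) ⇌ 2 La^3+ + 3 CO3^2-
Let s = molar solubility. Then [La^3+] = 2s and [CO3^2-] = 3s.
Ksp = [La^3+]^2[CO3^2-]^3
Substituting: Ksp = (2s)^2(3s)^3 = 108s^5
With s = 9.8 × 10^-8: Ksp = 9.8 × 10^-34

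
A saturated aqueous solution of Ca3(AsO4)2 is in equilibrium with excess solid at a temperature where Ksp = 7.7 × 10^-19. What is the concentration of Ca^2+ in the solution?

Ca3(AsO4)2(s) <=> 3 Ca^2+(aq) + 2 AsO4^3-(aq)
Ksp = [Ca^2+]^3[AsO4^3-]^2
If s mol/L of Ca3(AsO4)2 dissolves, [Ca^2+] = 3s and [AsO4^3-] = 2s.
So Ksp = (3s)^3 × (2s)^2 = 108s^5
Solving, s = (7.7 × 10^-19/108)^(1/5) = 9.35 × 10^-5 M
[Ca^2+] = 3s = 2.8 x 10^-4 M

[Ca^2+] = 2.8e-4 M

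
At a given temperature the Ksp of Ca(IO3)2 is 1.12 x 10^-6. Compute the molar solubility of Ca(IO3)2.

s ≈ 6.54 × 10^-3 M

Ca(IO3)2(s) ⇌ Ca^2+ + 2 IO3^-
Ksp = [Ca^2+][IO3^-]^2
If s mol/L of Ca(IO3)2 dissolves, [Ca^2+] = s and [IO3^-] = 2s.
Substituting: Ksp = s(2s)^2 = 4s^3
s = (1.12 x 10^-6 / 4)^(1/3) = 6.54 × 10^-3 M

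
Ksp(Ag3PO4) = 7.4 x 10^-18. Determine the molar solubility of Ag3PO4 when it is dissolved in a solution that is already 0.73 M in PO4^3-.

Ag3PO4(s) ⇌ 3 Ag^+(aq) + PO4^3-(aq)
Ksp = [Ag^+]^3[PO4^3-]
If s mol/L dissolves here, [Ag^+] = 3s, [PO4^3-] = 0.73 + s ≈ 0.73 (common-ion effect: PO4^3- is already 0.73 M).
Ksp ≈ (3s)^3 × 0.73
s = 7.2 × 10^-7 M
Check: s = 7.2 × 10^-7 ≪ 0.73, so the approximation is valid.

s ≈ 7.2e-7 M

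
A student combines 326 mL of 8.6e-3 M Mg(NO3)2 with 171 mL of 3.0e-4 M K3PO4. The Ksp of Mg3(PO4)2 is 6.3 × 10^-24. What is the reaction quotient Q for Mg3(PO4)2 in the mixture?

Total volume = 326 + 171 = 497 mL.
[Mg^2+] = 8.6 × 10^-3 × (326/497) = 5.64 × 10^-3 M
[PO4^3-] = 3.0 × 10^-4 × (171/497) = 1.03 × 10^-4 M
Mg3(PO4)2(s) <=> 3 Mg^2+ + 2 PO4^3-, so Q = [Mg^2+]^3[PO4^3-]^2
Q = (5.64 x 10^-3)^3(1.03 × 10^-4)^2 = 1.9 × 10^-15
Q > Ksp, so Mg3(PO4)2 will precipitate.

Q ≈ 1.9 × 10^-15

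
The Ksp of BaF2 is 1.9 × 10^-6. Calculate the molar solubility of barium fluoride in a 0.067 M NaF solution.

s = 4.2e-4 M

BaF2(s) ⇌ Ba^2+ + 2 F^-
Ksp = [Ba^2+][F^-]^2
Let s = moles of BaF2 that dissolve per litre. [Ba^2+] = s, [F^-] = 0.067 + 2s ≈ 0.067 (Ksp is small, so little additional dissolves).
Ksp ≈ s × (0.067)^2
s = 4.2 × 10^-4 M
Check: 2s = 8.5 × 10^-4 ≪ 0.067, so the approximation is valid.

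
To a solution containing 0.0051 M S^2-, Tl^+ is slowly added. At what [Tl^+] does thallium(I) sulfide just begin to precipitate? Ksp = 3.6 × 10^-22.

2.7e-10 M

Tl2S(s) ⇌ 2 Tl^+(aq) + S^2-(aq)
Ksp = [Tl^+]^2[S^2-]
Precipitation begins when Q = Ksp. With [S^2-] = 0.0051 M:
3.6 × 10^-22 = (0.0051) × [Tl^+]^2
[Tl^+] = (3.6 × 10^-22 / 5.1 × 10^-3)^(1/2) = 2.7 x 10^-10 M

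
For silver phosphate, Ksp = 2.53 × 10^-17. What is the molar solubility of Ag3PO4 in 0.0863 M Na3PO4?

2.21e-6 M

Ag3PO4(s) ⇌ 3 Ag^+(aq) + PO4^3-(aq)
Ksp = [Ag^+]^3[PO4^3-]
Let s = moles of Ag3PO4 that dissolve per litre. [Ag^+] = 3s, [PO4^3-] = 0.0863 + s ≈ 0.0863 (Ksp is small, so little additional dissolves).
Ksp ≈ (3s)^3 × 0.0863
s = 2.21 × 10^-6 M
Check: s = 2.2 × 10^-6 ≪ 0.0863, so the approximation is valid.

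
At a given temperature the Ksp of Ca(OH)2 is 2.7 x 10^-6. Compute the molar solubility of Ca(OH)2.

s = 8.8e-3 M

Ca(OH)2(s) <=> Ca^2+ + 2 OH^-
Ksp = [Ca^2+][OH^-]^2
With molar solubility s: [Ca^2+] = s, [OH^-] = 2s.
Substituting: Ksp = s(2s)^2 = 4s^3
Solving, s = (2.7 x 10^-6/4)^(1/3) = 8.8 × 10^-3 M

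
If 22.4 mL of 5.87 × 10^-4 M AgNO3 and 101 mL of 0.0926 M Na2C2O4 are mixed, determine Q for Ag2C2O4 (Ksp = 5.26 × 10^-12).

Q ≈ 8.61e-10

Total volume = 22.4 + 101 = 123.4 mL.
[Ag^+] = 5.87 × 10^-4 × (22.4/123.4) = 1.066 × 10^-4 M
[C2O4^2-] = 9.26 × 10^-2 × (101/123.4) = 7.579 x 10^-2 M
Ag2C2O4(s) ⇌ 2 Ag^+ + C2O4^2-, so Q = [Ag^+]^2[C2O4^2-]
Q = (1.066 × 10^-4)^2(7.579 x 10^-2) = 8.61 × 10^-10
Q > Ksp, so Ag2C2O4 will precipitate.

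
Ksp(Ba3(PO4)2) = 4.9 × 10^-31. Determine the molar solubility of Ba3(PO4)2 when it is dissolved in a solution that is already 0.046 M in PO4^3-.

Ba3(PO4)2(s) ⇌ 3 Ba^2+ + 2 PO4^3-
Ksp = [Ba^2+]^3[PO4^3-]^2
Let s = moles of Ba3(PO4)2 that dissolve per litre. [Ba^2+] = 3s, [PO4^3-] = 0.046 + 2s ≈ 0.046 (since the PO4^3- already present dominates).
Ksp ≈ (3s)^3 × (0.046)^2
s = 2.0 x 10^-10 M
Check: 2s = 4.1 × 10^-10 ≪ 0.046, so the approximation is valid.

s ≈ 2.0e-10 M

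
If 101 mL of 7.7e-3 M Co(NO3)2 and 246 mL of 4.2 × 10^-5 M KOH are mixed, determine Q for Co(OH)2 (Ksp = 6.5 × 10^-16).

Q ≈ 2.0e-12

Total volume = 101 + 246 = 347 mL.
[Co^2+] = 7.7 × 10^-3 × (101/347) = 2.24 x 10^-3 M
[OH^-] = 4.2 x 10^-5 × (246/347) = 2.98 x 10^-5 M
Co(OH)2(s) ⇌ Co^2+ + 2 OH^-, so Q = [Co^2+][OH^-]^2
Q = (2.24 × 10^-3)(2.98 × 10^-5)^2 = 2.0 x 10^-12
Q > Ksp, so Co(OH)2 will precipitate.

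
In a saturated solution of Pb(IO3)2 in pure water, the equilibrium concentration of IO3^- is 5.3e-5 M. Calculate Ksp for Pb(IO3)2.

Pb(IO3)2(s) ⇌ Pb^2+(aq) + 2 IO3^-(aq)
Stoichiometry gives [Pb^2+] = (1/2)[IO3^-] = 2.65 × 10^-5 M.
Ksp = [Pb^2+][IO3^-]^2
Ksp = 2.65 × 10^-5 × (5.3 × 10^-5)^2 = 7.4 × 10^-14

Ksp = 7.4 × 10^-14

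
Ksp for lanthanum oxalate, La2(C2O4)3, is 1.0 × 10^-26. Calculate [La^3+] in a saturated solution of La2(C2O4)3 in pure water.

La2(C2O4)3(s) ⇌ 2 La^3+ + 3 C2O4^2-
Ksp = [La^3+]^2[C2O4^2-]^3
With molar solubility s: [La^3+] = 2s, [C2O4^2-] = 3s.
So Ksp = (2s)^2 × (3s)^3 = 108s^5
s^5 = 1.0 × 10^-26 / 108, so s = 2.47 x 10^-6 M
[La^3+] = 2s = 4.9 x 10^-6 M

[La^3+] = 4.9 x 10^-6 M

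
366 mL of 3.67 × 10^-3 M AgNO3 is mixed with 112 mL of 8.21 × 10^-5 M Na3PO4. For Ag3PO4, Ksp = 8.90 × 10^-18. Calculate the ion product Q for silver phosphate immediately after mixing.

4.27e-13

Total volume = 366 + 112 = 478 mL.
[Ag^+] = 3.67 x 10^-3 × (366/478) = 2.810 × 10^-3 M
[PO4^3-] = 8.21 x 10^-5 × (112/478) = 1.924 × 10^-5 M
Ag3PO4(s) ⇌ 3 Ag^+ + PO4^3-, so Q = [Ag^+]^3[PO4^3-]
Q = (2.810 × 10^-3)^3(1.924 × 10^-5) = 4.27 x 10^-13
Q > Ksp, so Ag3PO4 will precipitate.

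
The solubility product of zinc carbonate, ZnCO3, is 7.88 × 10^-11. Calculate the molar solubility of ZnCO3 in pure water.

ZnCO3(s) <=> Zn^2+(aq) + CO3^2-(aq)
Ksp = [Zn^2+][CO3^2-]
Let s = molar solubility. Then [Zn^2+] = s and [CO3^2-] = s.
Ksp = (s)(s) = s^2
s = (7.88 × 10^-11)^(1/2) = 8.88 x 10^-6 M

s ≈ 8.88 × 10^-6 M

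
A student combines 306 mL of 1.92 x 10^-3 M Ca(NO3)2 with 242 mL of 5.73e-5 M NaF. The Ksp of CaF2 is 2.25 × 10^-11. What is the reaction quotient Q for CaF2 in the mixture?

Q = 6.86e-13

Total volume = 306 + 242 = 548 mL.
[Ca^2+] = 1.92 x 10^-3 × (306/548) = 1.072 x 10^-3 M
[F^-] = 5.73 × 10^-5 × (242/548) = 2.530 × 10^-5 M
CaF2(s) ⇌ Ca^2+ + 2 F^-, so Q = [Ca^2+][F^-]^2
Q = (1.072 × 10^-3)(2.530 x 10^-5)^2 = 6.86 x 10^-13
Q < Ksp, so no precipitate of CaF2 forms.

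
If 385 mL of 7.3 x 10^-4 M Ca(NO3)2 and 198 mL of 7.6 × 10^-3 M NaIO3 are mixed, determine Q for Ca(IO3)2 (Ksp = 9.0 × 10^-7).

3.2e-9

Total volume = 385 + 198 = 583 mL.
[Ca^2+] = 7.3 × 10^-4 × (385/583) = 4.82 × 10^-4 M
[IO3^-] = 7.6 x 10^-3 × (198/583) = 2.58 x 10^-3 M
Ca(IO3)2(s) ⇌ Ca^2+(aq) + 2 IO3^-(aq), so Q = [Ca^2+][IO3^-]^2
Q = (4.82 x 10^-4)(2.58 x 10^-3)^2 = 3.2 × 10^-9
Q < Ksp, so no precipitate of Ca(IO3)2 forms.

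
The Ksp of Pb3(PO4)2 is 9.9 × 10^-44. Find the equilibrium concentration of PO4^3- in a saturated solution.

[PO4^3-] = 2.0 x 10^-9 M

Pb3(PO4)2(s) <=> 3 Pb^2+ + 2 PO4^3-
Ksp = [Pb^2+]^3[PO4^3-]^2
If s mol/L of Pb3(PO4)2 dissolves, [Pb^2+] = 3s and [PO4^3-] = 2s.
Substituting: Ksp = (3s)^3(2s)^2 = 108s^5
Solving, s = (9.9 × 10^-44/108)^(1/5) = 9.83 × 10^-10 M
[PO4^3-] = 2s = 2.0 × 10^-9 M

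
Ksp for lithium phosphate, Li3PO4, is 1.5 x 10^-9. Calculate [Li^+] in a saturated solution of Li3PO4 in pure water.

Li3PO4(s) <=> 3 Li^+(aq) + PO4^3-(aq)
Ksp = [Li^+]^3[PO4^3-]
For each mole of Li3PO4 that dissolves: [Li^+] = 3s, [PO4^3-] = s.
Ksp = (3s)^3s = 27s^4
Solving, s = (1.5 x 10^-9/27)^(1/4) = 2.73 × 10^-3 M
[Li^+] = 3s = 8.2 × 10^-3 M

[Li^+] ≈ 8.2 × 10^-3 M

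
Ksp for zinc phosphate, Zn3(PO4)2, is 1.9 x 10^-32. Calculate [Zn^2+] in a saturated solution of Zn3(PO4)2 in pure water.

5.3e-7 M

Zn3(PO4)2(s) ⇌ 3 Zn^2+ + 2 PO4^3-
Ksp = [Zn^2+]^3[PO4^3-]^2
With molar solubility s: [Zn^2+] = 3s, [PO4^3-] = 2s.
Ksp = (3s)^3(2s)^2 = 108s^5
s = (1.9 x 10^-32 / 108)^(1/5) = 1.77 × 10^-7 M
[Zn^2+] = 3s = 5.3 x 10^-7 M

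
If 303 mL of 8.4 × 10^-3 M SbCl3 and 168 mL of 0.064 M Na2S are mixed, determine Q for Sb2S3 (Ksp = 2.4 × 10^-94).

Total volume = 303 + 168 = 471 mL.
[Sb^3+] = 8.4 x 10^-3 × (303/471) = 5.40 x 10^-3 M
[S^2-] = 6.4 × 10^-2 × (168/471) = 2.28 × 10^-2 M
Sb2S3(s) ⇌ 2 Sb^3+ + 3 S^2-, so Q = [Sb^3+]^2[S^2-]^3
Q = (5.40 x 10^-3)^2(2.28 × 10^-2)^3 = 3.5 x 10^-10
Q > Ksp, so Sb2S3 will precipitate.

Q = 3.5e-10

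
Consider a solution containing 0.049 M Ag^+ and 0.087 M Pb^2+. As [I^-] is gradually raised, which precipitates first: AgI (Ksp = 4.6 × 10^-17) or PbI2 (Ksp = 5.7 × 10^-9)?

Precipitation of each salt starts when its ion product equals its Ksp.
For AgI: 4.6 × 10^-17 = 0.049 × [I^-]  ⇒  [I^-] = 9.4 × 10^-16 M.
For PbI2: 5.7 × 10^-9 = 0.087 × [I^-]^2  ⇒  [I^-] = 2.6 × 10^-4 M.
The salt with the lower threshold [I^-] precipitates first: AgI.

AgI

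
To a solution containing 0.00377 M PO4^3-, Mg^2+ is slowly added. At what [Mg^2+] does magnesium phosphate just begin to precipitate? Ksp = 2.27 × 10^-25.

[Mg^2+] = 2.52 × 10^-7 M

Mg3(PO4)2(s) ⇌ 3 Mg^2+ + 2 PO4^3-
Ksp = [Mg^2+]^3[PO4^3-]^2
Precipitation begins when Q = Ksp. With [PO4^3-] = 0.00377 M:
2.27 × 10^-25 = (0.00377)^2 × [Mg^2+]^3
[Mg^2+] = (2.27 × 10^-25 / 1.421 × 10^-5)^(1/3) = 2.52 × 10^-7 M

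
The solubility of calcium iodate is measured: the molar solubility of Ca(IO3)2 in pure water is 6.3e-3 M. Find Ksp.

Ksp ≈ 1.0e-6

Ca(IO3)2(s) ⇌ Ca^2+(aq) + 2 IO3^-(aq)
With molar solubility s: [Ca^2+] = s, [IO3^-] = 2s.
Ksp = [Ca^2+][IO3^-]^2
Ksp = s(2s)^2 = 4s^3
Ksp = 4 × (6.3 × 10^-3)^3 = 1.0 x 10^-6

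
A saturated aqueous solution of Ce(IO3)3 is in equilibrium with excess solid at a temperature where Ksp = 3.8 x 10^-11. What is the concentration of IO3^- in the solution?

Ce(IO3)3(s) <=> Ce^3+(aq) + 3 IO3^-(aq)
Ksp = [Ce^3+][IO3^-]^3
If s mol/L of Ce(IO3)3 dissolves, [Ce^3+] = s and [IO3^-] = 3s.
Ksp = s(3s)^3 = 27s^4
s = (3.8 x 10^-11 / 27)^(1/4) = 1.09 × 10^-3 M
[IO3^-] = 3s = 3.3 × 10^-3 M

[IO3^-] = 3.3 x 10^-3 M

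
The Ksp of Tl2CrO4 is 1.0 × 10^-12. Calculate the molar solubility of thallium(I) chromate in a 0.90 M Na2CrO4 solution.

Tl2CrO4(s) <=> 2 Tl^+(aq) + CrO4^2-(aq)
Ksp = [Tl^+]^2[CrO4^2-]
If s mol/L dissolves here, [Tl^+] = 2s, [CrO4^2-] = 0.90 + s ≈ 0.90 (Ksp is small, so little additional dissolves).
Ksp ≈ (2s)^2 × 0.90
s = 5.3 × 10^-7 M
Check: s = 5.3 × 10^-7 ≪ 0.90, so the approximation is valid.

s = 5.3 × 10^-7 M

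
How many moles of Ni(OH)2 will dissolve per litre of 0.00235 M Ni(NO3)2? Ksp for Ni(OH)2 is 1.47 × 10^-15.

Ni(OH)2(s) <=> Ni^2+ + 2 OH^-
Ksp = [Ni^2+][OH^-]^2
Let s = moles of Ni(OH)2 that dissolve per litre. [Ni^2+] = 0.00235 + s ≈ 0.00235, [OH^-] = 2s (since Ni^2+ from Ni(NO3)2 dominates).
Ksp ≈ 0.00235 × (2s)^2
s = 3.95 × 10^-7 M
Check: s = 4.0 × 10^-7 ≪ 0.00235, so the approximation is valid.

3.95 × 10^-7 M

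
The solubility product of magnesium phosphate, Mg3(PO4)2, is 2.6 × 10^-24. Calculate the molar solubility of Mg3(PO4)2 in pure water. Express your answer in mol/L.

s = 7.5e-6 M

Mg3(PO4)2(s) ⇌ 3 Mg^2+ + 2 PO4^3-
Ksp = [Mg^2+]^3[PO4^3-]^2
If s mol/L of Mg3(PO4)2 dissolves, [Mg^2+] = 3s and [PO4^3-] = 2s.
Substituting: Ksp = (3s)^3(2s)^2 = 108s^5
s = (2.6 × 10^-24 / 108)^(1/5) = 7.5 x 10^-6 M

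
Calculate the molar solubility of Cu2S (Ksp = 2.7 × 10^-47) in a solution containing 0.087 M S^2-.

8.8 × 10^-24 M

Cu2S(s) ⇌ 2 Cu^+ + S^2-
Ksp = [Cu^+]^2[S^2-]
Let s be the molar solubility in this solution. [Cu^+] = 2s, [S^2-] = 0.087 + s ≈ 0.087 (since the S^2- already present dominates).
Ksp ≈ (2s)^2 × 0.087
s = 8.8 x 10^-24 M
Check: s = 8.8 x 10^-24 ≪ 0.087, so the approximation is valid.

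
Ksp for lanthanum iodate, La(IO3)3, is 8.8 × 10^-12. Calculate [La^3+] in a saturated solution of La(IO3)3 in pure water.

La(IO3)3(s) ⇌ La^3+ + 3 IO3^-
Ksp = [La^3+][IO3^-]^3
For each mole of La(IO3)3 that dissolves: [La^3+] = s, [IO3^-] = 3s.
So Ksp = s × (3s)^3 = 27s^4
s = (8.8 × 10^-12 / 27)^(1/4) = 7.56 × 10^-4 M
[La^3+] = s = 7.6 x 10^-4 M

[La^3+] ≈ 7.6 × 10^-4 M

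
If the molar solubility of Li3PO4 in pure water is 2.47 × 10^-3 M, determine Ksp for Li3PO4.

Li3PO4(s) ⇌ 3 Li^+(aq) + PO4^3-(aq)
With molar solubility s: [Li^+] = 3s, [PO4^3-] = s.
Ksp = [Li^+]^3[PO4^3-]
So Ksp = (3s)^3 × s = 27s^4
Ksp = 27 × (2.47 × 10^-3)^4 = 1.00 × 10^-9

Ksp ≈ 1.00 × 10^-9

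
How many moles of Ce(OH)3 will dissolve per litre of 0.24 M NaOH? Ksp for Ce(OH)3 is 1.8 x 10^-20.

Ce(OH)3(s) <=> Ce^3+ + 3 OH^-
Ksp = [Ce^3+][OH^-]^3
If s mol/L dissolves here, [Ce^3+] = s, [OH^-] = 0.24 + 3s ≈ 0.24 (Ksp is small, so little additional dissolves).
Ksp ≈ s × (0.24)^3
s = 1.3 × 10^-18 M
Check: 3s = 3.9 × 10^-18 ≪ 0.24, so the approximation is valid.

s ≈ 1.3e-18 M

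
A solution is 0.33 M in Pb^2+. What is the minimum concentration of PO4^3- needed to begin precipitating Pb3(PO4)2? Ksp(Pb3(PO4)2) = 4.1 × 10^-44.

[PO4^3-] = 1.1 × 10^-21 M

Pb3(PO4)2(s) <=> 3 Pb^2+(aq) + 2 PO4^3-(aq)
Ksp = [Pb^2+]^3[PO4^3-]^2
Precipitation begins when Q = Ksp. With [Pb^2+] = 0.33 M:
4.1 × 10^-44 = (0.33)^3 × [PO4^3-]^2
[PO4^3-] = (4.1 × 10^-44 / 3.59 × 10^-2)^(1/2) = 1.1 × 10^-21 M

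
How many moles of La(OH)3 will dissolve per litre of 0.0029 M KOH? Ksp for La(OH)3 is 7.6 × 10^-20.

La(OH)3(s) ⇌ La^3+(aq) + 3 OH^-(aq)
Ksp = [La^3+][OH^-]^3
Let s = moles of La(OH)3 that dissolve per litre. [La^3+] = s, [OH^-] = 0.0029 + 3s ≈ 0.0029 (common-ion effect: OH^- is already 0.0029 M).
Ksp ≈ s × (0.0029)^3
s = 3.1 × 10^-12 M
Check: 3s = 9.3 x 10^-12 ≪ 0.0029, so the approximation is valid.

s = 3.1e-12 M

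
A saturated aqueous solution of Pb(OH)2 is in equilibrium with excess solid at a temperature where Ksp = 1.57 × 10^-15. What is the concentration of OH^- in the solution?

Pb(OH)2(s) ⇌ Pb^2+ + 2 OH^-
Ksp = [Pb^2+][OH^-]^2
Let s = molar solubility. Then [Pb^2+] = s and [OH^-] = 2s.
Substituting: Ksp = s(2s)^2 = 4s^3
s^3 = 1.57 × 10^-15 / 4, so s = 7.322 × 10^-6 M
[OH^-] = 2s = 1.46 × 10^-5 M

1.46 × 10^-5 M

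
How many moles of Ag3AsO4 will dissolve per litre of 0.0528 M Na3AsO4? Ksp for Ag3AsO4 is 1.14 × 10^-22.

Ag3AsO4(s) ⇌ 3 Ag^+ + AsO4^3-
Ksp = [Ag^+]^3[AsO4^3-]
Let s be the molar solubility in this solution. [Ag^+] = 3s, [AsO4^3-] = 0.0528 + s ≈ 0.0528 (common-ion effect: AsO4^3- is already 0.0528 M).
Ksp ≈ (3s)^3 × 0.0528
s = 4.31 × 10^-8 M
Check: s = 4.3 × 10^-8 ≪ 0.0528, so the approximation is valid.

s ≈ 4.31 x 10^-8 M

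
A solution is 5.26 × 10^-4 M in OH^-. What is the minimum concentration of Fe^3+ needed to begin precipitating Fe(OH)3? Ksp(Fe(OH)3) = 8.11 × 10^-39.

Fe(OH)3(s) ⇌ Fe^3+(aq) + 3 OH^-(aq)
Ksp = [Fe^3+][OH^-]^3
Precipitation begins when Q = Ksp. With [OH^-] = 5.26 × 10^-4 M:
8.11 × 10^-39 = (5.26 × 10^-4)^3 × [Fe^3+]
[Fe^3+] = (8.11 × 10^-39 / 1.455 × 10^-10) = 5.57 × 10^-29 M

5.57 x 10^-29 M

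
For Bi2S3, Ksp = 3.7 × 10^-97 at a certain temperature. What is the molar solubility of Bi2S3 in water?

s ≈ 2.0 × 10^-20 M

Bi2S3(s) ⇌ 2 Bi^3+(aq) + 3 S^2-(aq)
Ksp = [Bi^3+]^2[S^2-]^3
Let s = molar solubility. Then [Bi^3+] = 2s and [S^2-] = 3s.
Substituting: Ksp = (2s)^2(3s)^3 = 108s^5
Solving, s = (3.7 × 10^-97/108)^(1/5) = 2.0 x 10^-20 M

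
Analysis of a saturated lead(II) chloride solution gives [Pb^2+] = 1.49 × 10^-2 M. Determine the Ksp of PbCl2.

1.32e-5

PbCl2(s) ⇌ Pb^2+ + 2 Cl^-
Stoichiometry gives [Cl^-] = (2/1)[Pb^2+] = 2.980 × 10^-2 M.
Ksp = [Pb^2+][Cl^-]^2
Ksp = 1.49 × 10^-2 × (2.980 × 10^-2)^2 = 1.32 x 10^-5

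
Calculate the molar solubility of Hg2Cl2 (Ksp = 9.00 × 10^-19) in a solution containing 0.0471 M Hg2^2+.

Hg2Cl2(s) ⇌ Hg2^2+ + 2 Cl^-
Ksp = [Hg2^2+][Cl^-]^2
Let s be the molar solubility in this solution. [Hg2^2+] = 0.0471 + s ≈ 0.0471, [Cl^-] = 2s (common-ion effect: Hg2^2+ is already 0.0471 M).
Ksp ≈ 0.0471 × (2s)^2
s = 2.19 × 10^-9 M
Check: s = 2.2 × 10^-9 ≪ 0.0471, so the approximation is valid.

s ≈ 2.19e-9 M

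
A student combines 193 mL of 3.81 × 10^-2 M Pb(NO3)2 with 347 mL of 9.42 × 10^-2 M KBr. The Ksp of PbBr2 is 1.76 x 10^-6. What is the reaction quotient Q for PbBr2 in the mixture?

Total volume = 193 + 347 = 540 mL.
[Pb^2+] = 3.81 × 10^-2 × (193/540) = 1.362 x 10^-2 M
[Br^-] = 9.42 x 10^-2 × (347/540) = 6.053 × 10^-2 M
PbBr2(s) ⇌ Pb^2+(aq) + 2 Br^-(aq), so Q = [Pb^2+][Br^-]^2
Q = (1.362 × 10^-2)(6.053 × 10^-2)^2 = 4.99 × 10^-5
Q > Ksp, so PbBr2 will precipitate.

Q ≈ 4.99e-5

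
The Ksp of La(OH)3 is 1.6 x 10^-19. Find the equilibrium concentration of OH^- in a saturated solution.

[OH^-] = 2.6e-5 M

La(OH)3(s) <=> La^3+ + 3 OH^-
Ksp = [La^3+][OH^-]^3
If s mol/L of La(OH)3 dissolves, [La^3+] = s and [OH^-] = 3s.
So Ksp = s × (3s)^3 = 27s^4
Solving, s = (1.6 x 10^-19/27)^(1/4) = 8.77 × 10^-6 M
[OH^-] = 3s = 2.6 × 10^-5 M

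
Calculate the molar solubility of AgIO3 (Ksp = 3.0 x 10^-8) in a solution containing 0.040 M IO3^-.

7.5 × 10^-7 M

AgIO3(s) ⇌ Ag^+(aq) + IO3^-(aq)
Ksp = [Ag^+][IO3^-]
If s mol/L dissolves here, [Ag^+] = s, [IO3^-] = 0.040 + s ≈ 0.040 (common-ion effect: IO3^- is already 0.040 M).
Ksp ≈ s × 0.040
s = 7.5 x 10^-7 M
Check: s = 7.5 × 10^-7 ≪ 0.040, so the approximation is valid.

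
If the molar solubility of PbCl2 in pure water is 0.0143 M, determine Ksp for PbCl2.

PbCl2(s) ⇌ Pb^2+ + 2 Cl^-
Let s = molar solubility. Then [Pb^2+] = s and [Cl^-] = 2s.
Ksp = [Pb^2+][Cl^-]^2
Substituting: Ksp = s(2s)^2 = 4s^3
With s = 1.43 x 10^-2: Ksp = 1.17 × 10^-5

Ksp = 1.17 × 10^-5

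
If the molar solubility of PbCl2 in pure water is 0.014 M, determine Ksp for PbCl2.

PbCl2(s) <=> Pb^2+ + 2 Cl^-
Let s = molar solubility. Then [Pb^2+] = s and [Cl^-] = 2s.
Ksp = [Pb^2+][Cl^-]^2
So Ksp = s × (2s)^2 = 4s^3
With s = 1.4 x 10^-2: Ksp = 1.1 x 10^-5

Ksp = 1.1 x 10^-5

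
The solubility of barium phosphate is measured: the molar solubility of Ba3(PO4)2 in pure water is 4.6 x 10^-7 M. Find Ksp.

Ksp = 2.2e-30

Ba3(PO4)2(s) ⇌ 3 Ba^2+(aq) + 2 PO4^3-(aq)
With molar solubility s: [Ba^2+] = 3s, [PO4^3-] = 2s.
Ksp = [Ba^2+]^3[PO4^3-]^2
Substituting: Ksp = (3s)^3(2s)^2 = 108s^5
With s = 4.6 x 10^-7: Ksp = 2.2 × 10^-30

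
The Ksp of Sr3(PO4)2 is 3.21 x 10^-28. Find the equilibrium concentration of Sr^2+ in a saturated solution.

[Sr^2+] = 3.73e-6 M

Sr3(PO4)2(s) <=> 3 Sr^2+(aq) + 2 PO4^3-(aq)
Ksp = [Sr^2+]^3[PO4^3-]^2
If s mol/L of Sr3(PO4)2 dissolves, [Sr^2+] = 3s and [PO4^3-] = 2s.
Ksp = (3s)^3(2s)^2 = 108s^5
s^5 = 3.21 x 10^-28 / 108, so s = 1.243 x 10^-6 M
[Sr^2+] = 3s = 3.73 x 10^-6 M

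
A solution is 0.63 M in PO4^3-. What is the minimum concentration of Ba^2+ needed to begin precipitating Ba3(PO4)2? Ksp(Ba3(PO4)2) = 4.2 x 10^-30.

[Ba^2+] = 2.2 × 10^-10 M

Ba3(PO4)2(s) ⇌ 3 Ba^2+ + 2 PO4^3-
Ksp = [Ba^2+]^3[PO4^3-]^2
Precipitation begins when Q = Ksp. With [PO4^3-] = 0.63 M:
4.2 x 10^-30 = (0.63)^2 × [Ba^2+]^3
[Ba^2+] = (4.2 x 10^-30 / 3.97 x 10^-1)^(1/3) = 2.2 × 10^-10 M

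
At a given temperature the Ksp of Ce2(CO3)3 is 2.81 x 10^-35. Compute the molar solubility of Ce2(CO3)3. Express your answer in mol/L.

4.82 × 10^-8 M

Ce2(CO3)3(s) ⇌ 2 Ce^3+(aq) + 3 CO3^2-(aq)
Ksp = [Ce^3+]^2[CO3^2-]^3
Let s = molar solubility. Then [Ce^3+] = 2s and [CO3^2-] = 3s.
Ksp = (2s)^2(3s)^3 = 108s^5
s = (2.81 x 10^-35 / 108)^(1/5) = 4.82 × 10^-8 M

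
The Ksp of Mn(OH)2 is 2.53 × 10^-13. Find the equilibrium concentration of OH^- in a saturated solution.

[OH^-] ≈ 7.97e-5 M

Mn(OH)2(s) ⇌ Mn^2+(aq) + 2 OH^-(aq)
Ksp = [Mn^2+][OH^-]^2
Let s = molar solubility. Then [Mn^2+] = s and [OH^-] = 2s.
Ksp = s(2s)^2 = 4s^3
s = (2.53 × 10^-13 / 4)^(1/3) = 3.984 × 10^-5 M
[OH^-] = 2s = 7.97 × 10^-5 M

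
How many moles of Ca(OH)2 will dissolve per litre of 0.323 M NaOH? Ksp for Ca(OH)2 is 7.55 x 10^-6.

7.24 x 10^-5 M

Ca(OH)2(s) ⇌ Ca^2+(aq) + 2 OH^-(aq)
Ksp = [Ca^2+][OH^-]^2
Let s = moles of Ca(OH)2 that dissolve per litre. [Ca^2+] = s, [OH^-] = 0.323 + 2s ≈ 0.323 (Ksp is small, so little additional dissolves).
Ksp ≈ s × (0.323)^2
s = 7.24 × 10^-5 M
Check: 2s = 1.4 × 10^-4 ≪ 0.323, so the approximation is valid.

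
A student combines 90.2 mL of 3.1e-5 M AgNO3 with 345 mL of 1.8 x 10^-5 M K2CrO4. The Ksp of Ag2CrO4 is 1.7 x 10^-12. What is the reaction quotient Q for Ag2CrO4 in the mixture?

Q ≈ 5.9 × 10^-16

Total volume = 90.2 + 345 = 435.2 mL.
[Ag^+] = 3.1 x 10^-5 × (90.2/435.2) = 6.43 × 10^-6 M
[CrO4^2-] = 1.8 x 10^-5 × (345/435.2) = 1.43 × 10^-5 M
Ag2CrO4(s) ⇌ 2 Ag^+(aq) + CrO4^2-(aq), so Q = [Ag^+]^2[CrO4^2-]
Q = (6.43 × 10^-6)^2(1.43 × 10^-5) = 5.9 x 10^-16
Q < Ksp, so no precipitate of Ag2CrO4 forms.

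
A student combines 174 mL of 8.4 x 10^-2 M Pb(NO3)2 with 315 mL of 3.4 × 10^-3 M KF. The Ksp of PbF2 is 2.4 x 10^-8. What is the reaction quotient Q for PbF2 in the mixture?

Total volume = 174 + 315 = 489 mL.
[Pb^2+] = 8.4 x 10^-2 × (174/489) = 2.99 × 10^-2 M
[F^-] = 3.4 × 10^-3 × (315/489) = 2.19 × 10^-3 M
PbF2(s) ⇌ Pb^2+(aq) + 2 F^-(aq), so Q = [Pb^2+][F^-]^2
Q = (2.99 × 10^-2)(2.19 × 10^-3)^2 = 1.4 × 10^-7
Q > Ksp, so PbF2 will precipitate.

Q ≈ 1.4e-7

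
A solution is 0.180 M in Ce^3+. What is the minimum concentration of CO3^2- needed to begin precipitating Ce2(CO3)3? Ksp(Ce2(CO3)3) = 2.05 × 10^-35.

[CO3^2-] ≈ 8.58 × 10^-12 M

Ce2(CO3)3(s) ⇌ 2 Ce^3+(aq) + 3 CO3^2-(aq)
Ksp = [Ce^3+]^2[CO3^2-]^3
Precipitation begins when Q = Ksp. With [Ce^3+] = 0.180 M:
2.05 × 10^-35 = (0.180)^2 × [CO3^2-]^3
[CO3^2-] = (2.05 × 10^-35 / 3.240 x 10^-2)^(1/3) = 8.58 × 10^-12 M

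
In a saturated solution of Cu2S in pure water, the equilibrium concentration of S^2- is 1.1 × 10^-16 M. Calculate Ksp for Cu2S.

Cu2S(s) <=> 2 Cu^+ + S^2-
Stoichiometry gives [Cu^+] = (2/1)[S^2-] = 2.20 × 10^-16 M.
Ksp = [Cu^+]^2[S^2-]
Ksp = (2.20 × 10^-16)^2 × 1.1 × 10^-16 = 5.3 x 10^-48

Ksp ≈ 5.3e-48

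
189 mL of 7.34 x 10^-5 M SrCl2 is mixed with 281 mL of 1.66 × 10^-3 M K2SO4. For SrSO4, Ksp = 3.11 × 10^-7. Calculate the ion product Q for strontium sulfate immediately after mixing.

Q = 2.93 x 10^-8

Total volume = 189 + 281 = 470 mL.
[Sr^2+] = 7.34 × 10^-5 × (189/470) = 2.952 × 10^-5 M
[SO4^2-] = 1.66 × 10^-3 × (281/470) = 9.925 x 10^-4 M
SrSO4(s) ⇌ Sr^2+ + SO4^2-, so Q = [Sr^2+][SO4^2-]
Q = (2.952 × 10^-5)(9.925 × 10^-4) = 2.93 × 10^-8
Q < Ksp, so no precipitate of SrSO4 forms.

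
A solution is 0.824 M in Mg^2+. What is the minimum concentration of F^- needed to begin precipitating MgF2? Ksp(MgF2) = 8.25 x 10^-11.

[F^-] = 1.00e-5 M

MgF2(s) <=> Mg^2+ + 2 F^-
Ksp = [Mg^2+][F^-]^2
Precipitation begins when Q = Ksp. With [Mg^2+] = 0.824 M:
8.25 x 10^-11 = (0.824) × [F^-]^2
[F^-] = (8.25 x 10^-11 / 8.24 × 10^-1)^(1/2) = 1.00 x 10^-5 M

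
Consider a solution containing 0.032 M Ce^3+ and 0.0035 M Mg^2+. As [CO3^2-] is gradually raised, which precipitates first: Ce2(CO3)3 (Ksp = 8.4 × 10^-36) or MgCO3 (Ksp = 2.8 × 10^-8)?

Ce2(CO3)3

Precipitation of each salt starts when its ion product equals its Ksp.
For Ce2(CO3)3: 8.4 × 10^-36 = (0.032)^2 × [CO3^2-]^3  ⇒  [CO3^2-] = 2.0 × 10^-11 M.
For MgCO3: 2.8 × 10^-8 = 0.0035 × [CO3^2-]  ⇒  [CO3^2-] = 8.0 x 10^-6 M.
The salt with the lower threshold [CO3^2-] precipitates first: Ce2(CO3)3.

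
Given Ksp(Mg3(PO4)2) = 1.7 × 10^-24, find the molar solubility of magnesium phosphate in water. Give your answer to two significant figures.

s = 6.9 × 10^-6 M

Mg3(PO4)2(s) ⇌ 3 Mg^2+(aq) + 2 PO4^3-(aq)
Ksp = [Mg^2+]^3[PO4^3-]^2
If s mol/L of Mg3(PO4)2 dissolves, [Mg^2+] = 3s and [PO4^3-] = 2s.
So Ksp = (3s)^3 × (2s)^2 = 108s^5
Solving, s = (1.7 × 10^-24/108)^(1/5) = 6.9 × 10^-6 M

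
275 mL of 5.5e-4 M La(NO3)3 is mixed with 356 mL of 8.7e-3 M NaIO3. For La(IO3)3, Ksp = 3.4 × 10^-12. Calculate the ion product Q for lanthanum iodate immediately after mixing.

Q = 2.8 × 10^-11

Total volume = 275 + 356 = 631 mL.
[La^3+] = 5.5 × 10^-4 × (275/631) = 2.40 x 10^-4 M
[IO3^-] = 8.7 x 10^-3 × (356/631) = 4.91 × 10^-3 M
La(IO3)3(s) <=> La^3+(aq) + 3 IO3^-(aq), so Q = [La^3+][IO3^-]^3
Q = (2.40 × 10^-4)(4.91 x 10^-3)^3 = 2.8 × 10^-11
Q > Ksp, so La(IO3)3 will precipitate.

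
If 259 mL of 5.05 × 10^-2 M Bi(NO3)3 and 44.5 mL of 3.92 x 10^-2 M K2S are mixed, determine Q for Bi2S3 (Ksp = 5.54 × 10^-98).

Total volume = 259 + 44.5 = 303.5 mL.
[Bi^3+] = 5.05 x 10^-2 × (259/303.5) = 4.310 × 10^-2 M
[S^2-] = 3.92 x 10^-2 × (44.5/303.5) = 5.748 x 10^-3 M
Bi2S3(s) ⇌ 2 Bi^3+(aq) + 3 S^2-(aq), so Q = [Bi^3+]^2[S^2-]^3
Q = (4.310 × 10^-2)^2(5.748 × 10^-3)^3 = 3.53 × 10^-10
Q > Ksp, so Bi2S3 will precipitate.

Q = 3.53e-10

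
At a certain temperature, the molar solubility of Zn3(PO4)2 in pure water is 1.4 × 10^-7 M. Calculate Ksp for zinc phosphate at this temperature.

5.8 × 10^-33

Zn3(PO4)2(s) ⇌ 3 Zn^2+(aq) + 2 PO4^3-(aq)
With molar solubility s: [Zn^2+] = 3s, [PO4^3-] = 2s.
Ksp = [Zn^2+]^3[PO4^3-]^2
So Ksp = (3s)^3 × (2s)^2 = 108s^5
With s = 1.4 x 10^-7: Ksp = 5.8 × 10^-33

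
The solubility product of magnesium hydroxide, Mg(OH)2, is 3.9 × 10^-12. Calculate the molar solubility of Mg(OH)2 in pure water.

Mg(OH)2(s) <=> Mg^2+ + 2 OH^-
Ksp = [Mg^2+][OH^-]^2
If s mol/L of Mg(OH)2 dissolves, [Mg^2+] = s and [OH^-] = 2s.
Ksp = s(2s)^2 = 4s^3
Solving, s = (3.9 × 10^-12/4)^(1/3) = 9.9 × 10^-5 M

s = 9.9 × 10^-5 M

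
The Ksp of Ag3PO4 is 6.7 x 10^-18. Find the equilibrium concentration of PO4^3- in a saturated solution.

2.2 × 10^-5 M

Ag3PO4(s) ⇌ 3 Ag^+ + PO4^3-
Ksp = [Ag^+]^3[PO4^3-]
With molar solubility s: [Ag^+] = 3s, [PO4^3-] = s.
Substituting: Ksp = (3s)^3s = 27s^4
s = (6.7 x 10^-18 / 27)^(1/4) = 2.23 x 10^-5 M
[PO4^3-] = s = 2.2 × 10^-5 M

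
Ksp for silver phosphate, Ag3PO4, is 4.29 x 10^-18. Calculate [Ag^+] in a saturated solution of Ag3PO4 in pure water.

Ag3PO4(s) <=> 3 Ag^+ + PO4^3-
Ksp = [Ag^+]^3[PO4^3-]
Let s = molar solubility. Then [Ag^+] = 3s and [PO4^3-] = s.
Ksp = (3s)^3s = 27s^4
s^4 = 4.29 x 10^-18 / 27, so s = 1.997 x 10^-5 M
[Ag^+] = 3s = 5.99 x 10^-5 M

[Ag^+] ≈ 5.99 × 10^-5 M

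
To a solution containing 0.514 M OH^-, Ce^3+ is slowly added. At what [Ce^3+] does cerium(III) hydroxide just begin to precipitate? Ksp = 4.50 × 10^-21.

Ce(OH)3(s) ⇌ Ce^3+ + 3 OH^-
Ksp = [Ce^3+][OH^-]^3
Precipitation begins when Q = Ksp. With [OH^-] = 0.514 M:
4.50 × 10^-21 = (0.514)^3 × [Ce^3+]
[Ce^3+] = (4.50 × 10^-21 / 1.358 × 10^-1) = 3.31 × 10^-20 M

[Ce^3+] = 3.31e-20 M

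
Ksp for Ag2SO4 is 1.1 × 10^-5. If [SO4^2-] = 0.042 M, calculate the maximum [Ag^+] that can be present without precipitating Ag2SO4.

Ag2SO4(s) <=> 2 Ag^+(aq) + SO4^2-(aq)
Ksp = [Ag^+]^2[SO4^2-]
Precipitation begins when Q = Ksp. With [SO4^2-] = 0.042 M:
1.1 × 10^-5 = (0.042) × [Ag^+]^2
[Ag^+] = (1.1 × 10^-5 / 4.2 × 10^-2)^(1/2) = 1.6 x 10^-2 M

1.6e-2 M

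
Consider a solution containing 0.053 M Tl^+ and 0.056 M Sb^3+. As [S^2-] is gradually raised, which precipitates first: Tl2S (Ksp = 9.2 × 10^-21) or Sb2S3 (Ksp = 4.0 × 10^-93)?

Sb2S3

Each salt begins to precipitate when Q = Ksp, i.e. when [S^2-] reaches its threshold.
For Tl2S: 9.2 × 10^-21 = (0.053)^2 × [S^2-]  ⇒  [S^2-] = 3.3 x 10^-18 M.
For Sb2S3: 4.0 × 10^-93 = (0.056)^2 × [S^2-]^3  ⇒  [S^2-] = 1.1 × 10^-30 M.
The salt with the lower threshold [S^2-] precipitates first: Sb2S3.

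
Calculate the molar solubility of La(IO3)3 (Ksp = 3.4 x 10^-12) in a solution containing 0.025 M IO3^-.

s ≈ 2.2e-7 M

La(IO3)3(s) ⇌ La^3+ + 3 IO3^-
Ksp = [La^3+][IO3^-]^3
Let s be the molar solubility in this solution. [La^3+] = s, [IO3^-] = 0.025 + 3s ≈ 0.025 (common-ion effect: IO3^- is already 0.025 M).
Ksp ≈ s × (0.025)^3
s = 2.2 × 10^-7 M
Check: 3s = 6.5 x 10^-7 ≪ 0.025, so the approximation is valid.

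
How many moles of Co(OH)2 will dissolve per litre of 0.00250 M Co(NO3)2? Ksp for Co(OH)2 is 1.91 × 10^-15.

Co(OH)2(s) ⇌ Co^2+ + 2 OH^-
Ksp = [Co^2+][OH^-]^2
Let s = moles of Co(OH)2 that dissolve per litre. [Co^2+] = 0.00250 + s ≈ 0.00250, [OH^-] = 2s (since Co^2+ from Co(NO3)2 dominates).
Ksp ≈ 0.00250 × (2s)^2
s = 4.37 x 10^-7 M
Check: s = 4.4 x 10^-7 ≪ 0.00250, so the approximation is valid.

4.37 × 10^-7 M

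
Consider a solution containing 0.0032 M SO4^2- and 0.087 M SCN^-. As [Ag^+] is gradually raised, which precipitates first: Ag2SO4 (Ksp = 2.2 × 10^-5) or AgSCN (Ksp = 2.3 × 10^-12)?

AgSCN

Each salt begins to precipitate when Q = Ksp, i.e. when [Ag^+] reaches its threshold.
For Ag2SO4: 2.2 × 10^-5 = 0.0032 × [Ag^+]^2  ⇒  [Ag^+] = 8.3 x 10^-2 M.
For AgSCN: 2.3 × 10^-12 = 0.087 × [Ag^+]  ⇒  [Ag^+] = 2.6 × 10^-11 M.
The salt with the lower threshold [Ag^+] precipitates first: AgSCN.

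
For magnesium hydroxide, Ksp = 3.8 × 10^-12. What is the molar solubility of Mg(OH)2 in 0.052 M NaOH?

Mg(OH)2(s) ⇌ Mg^2+(aq) + 2 OH^-(aq)
Ksp = [Mg^2+][OH^-]^2
Let s be the molar solubility in this solution. [Mg^2+] = s, [OH^-] = 0.052 + 2s ≈ 0.052 (since OH^- from NaOH dominates).
Ksp ≈ s × (0.052)^2
s = 1.4 x 10^-9 M
Check: 2s = 2.8 × 10^-9 ≪ 0.052, so the approximation is valid.

s = 1.4 x 10^-9 M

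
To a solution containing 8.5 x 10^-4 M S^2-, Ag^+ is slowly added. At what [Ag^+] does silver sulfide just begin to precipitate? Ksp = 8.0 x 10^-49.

3.1 × 10^-23 M

Ag2S(s) ⇌ 2 Ag^+ + S^2-
Ksp = [Ag^+]^2[S^2-]
Precipitation begins when Q = Ksp. With [S^2-] = 8.5 x 10^-4 M:
8.0 x 10^-49 = (8.5 x 10^-4) × [Ag^+]^2
[Ag^+] = (8.0 x 10^-49 / 8.5 × 10^-4)^(1/2) = 3.1 x 10^-23 M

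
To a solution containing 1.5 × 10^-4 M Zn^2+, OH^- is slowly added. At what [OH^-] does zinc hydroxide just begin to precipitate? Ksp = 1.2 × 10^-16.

Zn(OH)2(s) ⇌ Zn^2+(aq) + 2 OH^-(aq)
Ksp = [Zn^2+][OH^-]^2
Precipitation begins when Q = Ksp. With [Zn^2+] = 1.5 × 10^-4 M:
1.2 × 10^-16 = (1.5 × 10^-4) × [OH^-]^2
[OH^-] = (1.2 × 10^-16 / 1.5 x 10^-4)^(1/2) = 8.9 × 10^-7 M

8.9e-7 M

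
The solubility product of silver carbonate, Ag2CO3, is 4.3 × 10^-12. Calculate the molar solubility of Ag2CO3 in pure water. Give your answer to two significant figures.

1.0 × 10^-4 M

Ag2CO3(s) <=> 2 Ag^+(aq) + CO3^2-(aq)
Ksp = [Ag^+]^2[CO3^2-]
For each mole of Ag2CO3 that dissolves: [Ag^+] = 2s, [CO3^2-] = s.
Substituting: Ksp = (2s)^2s = 4s^3
s = (4.3 × 10^-12 / 4)^(1/3) = 1.0 x 10^-4 M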